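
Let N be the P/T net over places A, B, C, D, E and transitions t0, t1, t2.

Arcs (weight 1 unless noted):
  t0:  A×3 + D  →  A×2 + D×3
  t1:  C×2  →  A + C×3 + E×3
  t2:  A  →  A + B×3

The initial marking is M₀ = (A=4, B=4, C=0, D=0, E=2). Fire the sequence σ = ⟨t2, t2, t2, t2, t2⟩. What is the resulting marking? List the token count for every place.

step 1: fire t2:  (A=4, B=4, C=0, D=0, E=2) → (A=4, B=7, C=0, D=0, E=2)
step 2: fire t2:  (A=4, B=7, C=0, D=0, E=2) → (A=4, B=10, C=0, D=0, E=2)
step 3: fire t2:  (A=4, B=10, C=0, D=0, E=2) → (A=4, B=13, C=0, D=0, E=2)
step 4: fire t2:  (A=4, B=13, C=0, D=0, E=2) → (A=4, B=16, C=0, D=0, E=2)
step 5: fire t2:  (A=4, B=16, C=0, D=0, E=2) → (A=4, B=19, C=0, D=0, E=2)

(A=4, B=19, C=0, D=0, E=2)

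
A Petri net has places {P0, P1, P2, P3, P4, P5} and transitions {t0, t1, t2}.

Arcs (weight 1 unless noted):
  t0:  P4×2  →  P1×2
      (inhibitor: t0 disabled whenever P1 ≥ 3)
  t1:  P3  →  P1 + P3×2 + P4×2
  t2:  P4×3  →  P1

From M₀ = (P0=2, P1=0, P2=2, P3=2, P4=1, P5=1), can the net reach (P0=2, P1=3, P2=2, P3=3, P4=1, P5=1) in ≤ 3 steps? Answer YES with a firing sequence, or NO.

YES — reachable via ⟨t1, t0⟩ (2 firings)

step 1: fire t1:  (P0=2, P1=0, P2=2, P3=2, P4=1, P5=1) → (P0=2, P1=1, P2=2, P3=3, P4=3, P5=1)
step 2: fire t0:  (P0=2, P1=1, P2=2, P3=3, P4=3, P5=1) → (P0=2, P1=3, P2=2, P3=3, P4=1, P5=1)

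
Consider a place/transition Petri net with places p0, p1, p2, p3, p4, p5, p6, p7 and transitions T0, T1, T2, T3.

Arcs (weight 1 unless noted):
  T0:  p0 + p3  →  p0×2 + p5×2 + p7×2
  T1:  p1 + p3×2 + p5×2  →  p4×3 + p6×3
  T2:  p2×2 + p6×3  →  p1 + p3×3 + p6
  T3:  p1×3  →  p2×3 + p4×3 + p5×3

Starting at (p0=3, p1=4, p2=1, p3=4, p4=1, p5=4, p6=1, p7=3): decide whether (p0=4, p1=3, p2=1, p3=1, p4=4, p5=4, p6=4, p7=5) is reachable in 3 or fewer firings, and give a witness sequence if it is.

YES — reachable via ⟨T0, T1⟩ (2 firings)

step 1: fire T0:  (p0=3, p1=4, p2=1, p3=4, p4=1, p5=4, p6=1, p7=3) → (p0=4, p1=4, p2=1, p3=3, p4=1, p5=6, p6=1, p7=5)
step 2: fire T1:  (p0=4, p1=4, p2=1, p3=3, p4=1, p5=6, p6=1, p7=5) → (p0=4, p1=3, p2=1, p3=1, p4=4, p5=4, p6=4, p7=5)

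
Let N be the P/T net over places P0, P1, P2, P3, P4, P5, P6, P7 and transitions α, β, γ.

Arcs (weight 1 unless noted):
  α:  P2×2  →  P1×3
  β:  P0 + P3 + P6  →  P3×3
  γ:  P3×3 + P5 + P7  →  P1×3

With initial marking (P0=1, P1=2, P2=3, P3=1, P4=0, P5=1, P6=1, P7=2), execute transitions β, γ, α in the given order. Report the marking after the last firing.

(P0=0, P1=8, P2=1, P3=0, P4=0, P5=0, P6=0, P7=1)

step 1: fire β:  (P0=1, P1=2, P2=3, P3=1, P4=0, P5=1, P6=1, P7=2) → (P0=0, P1=2, P2=3, P3=3, P4=0, P5=1, P6=0, P7=2)
step 2: fire γ:  (P0=0, P1=2, P2=3, P3=3, P4=0, P5=1, P6=0, P7=2) → (P0=0, P1=5, P2=3, P3=0, P4=0, P5=0, P6=0, P7=1)
step 3: fire α:  (P0=0, P1=5, P2=3, P3=0, P4=0, P5=0, P6=0, P7=1) → (P0=0, P1=8, P2=1, P3=0, P4=0, P5=0, P6=0, P7=1)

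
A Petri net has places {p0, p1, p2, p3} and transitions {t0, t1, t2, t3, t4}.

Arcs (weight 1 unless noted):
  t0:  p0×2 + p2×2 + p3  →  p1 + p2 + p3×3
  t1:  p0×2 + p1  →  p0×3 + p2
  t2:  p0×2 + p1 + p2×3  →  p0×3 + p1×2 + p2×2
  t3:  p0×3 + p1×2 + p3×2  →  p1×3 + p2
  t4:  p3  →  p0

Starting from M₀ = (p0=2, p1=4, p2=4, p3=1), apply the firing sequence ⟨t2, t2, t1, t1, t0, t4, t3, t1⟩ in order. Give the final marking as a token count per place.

(p0=3, p1=5, p2=5, p3=0)

step 1: fire t2:  (p0=2, p1=4, p2=4, p3=1) → (p0=3, p1=5, p2=3, p3=1)
step 2: fire t2:  (p0=3, p1=5, p2=3, p3=1) → (p0=4, p1=6, p2=2, p3=1)
step 3: fire t1:  (p0=4, p1=6, p2=2, p3=1) → (p0=5, p1=5, p2=3, p3=1)
step 4: fire t1:  (p0=5, p1=5, p2=3, p3=1) → (p0=6, p1=4, p2=4, p3=1)
step 5: fire t0:  (p0=6, p1=4, p2=4, p3=1) → (p0=4, p1=5, p2=3, p3=3)
step 6: fire t4:  (p0=4, p1=5, p2=3, p3=3) → (p0=5, p1=5, p2=3, p3=2)
step 7: fire t3:  (p0=5, p1=5, p2=3, p3=2) → (p0=2, p1=6, p2=4, p3=0)
step 8: fire t1:  (p0=2, p1=6, p2=4, p3=0) → (p0=3, p1=5, p2=5, p3=0)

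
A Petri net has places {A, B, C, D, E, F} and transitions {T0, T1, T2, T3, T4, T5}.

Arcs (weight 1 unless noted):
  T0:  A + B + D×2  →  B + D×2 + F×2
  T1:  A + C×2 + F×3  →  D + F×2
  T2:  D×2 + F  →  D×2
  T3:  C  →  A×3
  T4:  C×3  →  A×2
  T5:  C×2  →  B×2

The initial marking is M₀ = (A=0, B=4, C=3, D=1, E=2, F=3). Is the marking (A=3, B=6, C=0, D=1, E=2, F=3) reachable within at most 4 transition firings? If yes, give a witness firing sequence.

step 1: fire T3:  (A=0, B=4, C=3, D=1, E=2, F=3) → (A=3, B=4, C=2, D=1, E=2, F=3)
step 2: fire T5:  (A=3, B=4, C=2, D=1, E=2, F=3) → (A=3, B=6, C=0, D=1, E=2, F=3)

YES — reachable via ⟨T3, T5⟩ (2 firings)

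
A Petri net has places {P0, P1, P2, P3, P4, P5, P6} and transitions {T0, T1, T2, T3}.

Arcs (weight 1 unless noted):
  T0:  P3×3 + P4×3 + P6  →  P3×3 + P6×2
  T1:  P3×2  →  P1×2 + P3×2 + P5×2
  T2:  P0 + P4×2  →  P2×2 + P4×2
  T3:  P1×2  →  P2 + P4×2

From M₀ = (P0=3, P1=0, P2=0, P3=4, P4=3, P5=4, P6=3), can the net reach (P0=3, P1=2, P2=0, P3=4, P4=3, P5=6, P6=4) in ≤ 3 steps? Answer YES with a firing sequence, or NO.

NO — not reachable within 3 firings

depth 0: 1 marking
depth 1: 4 markings reached so far
depth 2: 10 markings reached so far
depth 3: 20 markings reached so far
target is not among the 20 markings reachable within 3 steps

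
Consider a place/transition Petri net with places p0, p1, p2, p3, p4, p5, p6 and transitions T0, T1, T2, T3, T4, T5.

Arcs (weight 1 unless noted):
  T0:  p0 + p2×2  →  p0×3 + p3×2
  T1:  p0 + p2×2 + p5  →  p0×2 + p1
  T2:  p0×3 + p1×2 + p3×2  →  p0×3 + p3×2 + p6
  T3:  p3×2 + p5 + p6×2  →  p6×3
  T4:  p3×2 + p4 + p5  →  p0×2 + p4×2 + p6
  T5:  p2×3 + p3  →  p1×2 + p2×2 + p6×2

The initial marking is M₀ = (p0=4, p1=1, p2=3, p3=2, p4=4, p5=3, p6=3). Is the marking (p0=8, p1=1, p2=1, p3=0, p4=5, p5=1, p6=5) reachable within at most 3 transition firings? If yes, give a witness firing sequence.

step 1: fire T0:  (p0=4, p1=1, p2=3, p3=2, p4=4, p5=3, p6=3) → (p0=6, p1=1, p2=1, p3=4, p4=4, p5=3, p6=3)
step 2: fire T3:  (p0=6, p1=1, p2=1, p3=4, p4=4, p5=3, p6=3) → (p0=6, p1=1, p2=1, p3=2, p4=4, p5=2, p6=4)
step 3: fire T4:  (p0=6, p1=1, p2=1, p3=2, p4=4, p5=2, p6=4) → (p0=8, p1=1, p2=1, p3=0, p4=5, p5=1, p6=5)

YES — reachable via ⟨T0, T3, T4⟩ (3 firings)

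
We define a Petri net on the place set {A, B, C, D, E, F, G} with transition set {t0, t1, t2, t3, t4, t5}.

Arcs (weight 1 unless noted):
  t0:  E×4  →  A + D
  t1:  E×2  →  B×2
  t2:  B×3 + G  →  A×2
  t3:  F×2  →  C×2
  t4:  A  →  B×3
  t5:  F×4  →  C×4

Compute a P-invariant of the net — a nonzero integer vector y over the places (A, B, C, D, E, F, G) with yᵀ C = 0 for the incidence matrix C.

Incidence matrix C (rows=places, cols=transitions):
       t0   t1   t2   t3   t4   t5
    A   1    0    2    0   -1    0
    B   0    2   -3    0    3    0
    C   0    0    0    2    0    4
    D   1    0    0    0    0    0
    E  -4   -2    0    0    0    0
    F   0    0    0   -2    0   -4
    G   0    0   -1    0    0    0

Candidate y = [0, 0, 1, 0, 0, 1, 0]; check y·C column-wise:
  col t0: 0·1 + 1·0 + 0·1 + 0·-4 + 1·0 = 0
  col t1: 0·2 + 1·0 + 0·-2 + 1·0 = 0
  col t2: 0·2 + 0·-3 + 1·0 + 1·0 + 0·-1 = 0
  col t3: 1·2 + 1·-2 = 0
  col t4: 0·-1 + 0·3 + 1·0 + 1·0 = 0
  col t5: 1·4 + 1·-4 = 0

y = (A:0, B:0, C:1, D:0, E:0, F:1, G:0)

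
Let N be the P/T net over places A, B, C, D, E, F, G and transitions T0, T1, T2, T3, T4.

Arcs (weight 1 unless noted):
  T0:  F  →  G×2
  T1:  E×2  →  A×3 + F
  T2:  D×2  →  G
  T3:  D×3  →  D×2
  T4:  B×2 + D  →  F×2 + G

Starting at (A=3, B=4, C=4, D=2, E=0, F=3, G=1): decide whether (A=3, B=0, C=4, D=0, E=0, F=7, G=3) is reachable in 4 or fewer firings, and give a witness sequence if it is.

step 1: fire T4:  (A=3, B=4, C=4, D=2, E=0, F=3, G=1) → (A=3, B=2, C=4, D=1, E=0, F=5, G=2)
step 2: fire T4:  (A=3, B=2, C=4, D=1, E=0, F=5, G=2) → (A=3, B=0, C=4, D=0, E=0, F=7, G=3)

YES — reachable via ⟨T4, T4⟩ (2 firings)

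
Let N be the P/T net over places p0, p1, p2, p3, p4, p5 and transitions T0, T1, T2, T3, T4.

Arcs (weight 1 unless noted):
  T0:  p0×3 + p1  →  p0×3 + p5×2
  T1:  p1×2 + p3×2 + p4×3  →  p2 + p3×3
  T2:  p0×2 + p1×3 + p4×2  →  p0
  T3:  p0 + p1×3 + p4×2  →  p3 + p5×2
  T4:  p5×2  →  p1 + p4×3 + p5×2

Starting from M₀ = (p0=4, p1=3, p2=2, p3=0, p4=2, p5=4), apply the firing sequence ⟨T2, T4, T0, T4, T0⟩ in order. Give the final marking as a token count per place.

(p0=3, p1=0, p2=2, p3=0, p4=6, p5=8)

step 1: fire T2:  (p0=4, p1=3, p2=2, p3=0, p4=2, p5=4) → (p0=3, p1=0, p2=2, p3=0, p4=0, p5=4)
step 2: fire T4:  (p0=3, p1=0, p2=2, p3=0, p4=0, p5=4) → (p0=3, p1=1, p2=2, p3=0, p4=3, p5=4)
step 3: fire T0:  (p0=3, p1=1, p2=2, p3=0, p4=3, p5=4) → (p0=3, p1=0, p2=2, p3=0, p4=3, p5=6)
step 4: fire T4:  (p0=3, p1=0, p2=2, p3=0, p4=3, p5=6) → (p0=3, p1=1, p2=2, p3=0, p4=6, p5=6)
step 5: fire T0:  (p0=3, p1=1, p2=2, p3=0, p4=6, p5=6) → (p0=3, p1=0, p2=2, p3=0, p4=6, p5=8)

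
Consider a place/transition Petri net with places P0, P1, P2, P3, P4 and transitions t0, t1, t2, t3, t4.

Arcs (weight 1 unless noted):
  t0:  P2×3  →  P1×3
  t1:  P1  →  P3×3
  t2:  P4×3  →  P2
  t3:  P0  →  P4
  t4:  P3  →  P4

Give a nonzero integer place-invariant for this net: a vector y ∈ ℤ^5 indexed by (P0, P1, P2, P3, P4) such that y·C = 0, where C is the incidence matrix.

y = (P0:1, P1:3, P2:3, P3:1, P4:1)

Incidence matrix C (rows=places, cols=transitions):
       t0   t1   t2   t3   t4
   P0   0    0    0   -1    0
   P1   3   -1    0    0    0
   P2  -3    0    1    0    0
   P3   0    3    0    0   -1
   P4   0    0   -3    1    1

Candidate y = [1, 3, 3, 1, 1]; check y·C column-wise:
  col t0: 1·0 + 3·3 + 3·-3 + 1·0 + 1·0 = 0
  col t1: 1·0 + 3·-1 + 3·0 + 1·3 + 1·0 = 0
  col t2: 1·0 + 3·0 + 3·1 + 1·0 + 1·-3 = 0
  col t3: 1·-1 + 3·0 + 3·0 + 1·0 + 1·1 = 0
  col t4: 1·0 + 3·0 + 3·0 + 1·-1 + 1·1 = 0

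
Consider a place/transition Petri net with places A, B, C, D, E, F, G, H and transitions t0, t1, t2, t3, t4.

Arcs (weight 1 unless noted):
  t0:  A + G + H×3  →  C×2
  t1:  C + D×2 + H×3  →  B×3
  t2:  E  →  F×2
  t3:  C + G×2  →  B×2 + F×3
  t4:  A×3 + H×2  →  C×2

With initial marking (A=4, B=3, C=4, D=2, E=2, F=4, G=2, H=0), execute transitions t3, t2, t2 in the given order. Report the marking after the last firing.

step 1: fire t3:  (A=4, B=3, C=4, D=2, E=2, F=4, G=2, H=0) → (A=4, B=5, C=3, D=2, E=2, F=7, G=0, H=0)
step 2: fire t2:  (A=4, B=5, C=3, D=2, E=2, F=7, G=0, H=0) → (A=4, B=5, C=3, D=2, E=1, F=9, G=0, H=0)
step 3: fire t2:  (A=4, B=5, C=3, D=2, E=1, F=9, G=0, H=0) → (A=4, B=5, C=3, D=2, E=0, F=11, G=0, H=0)

(A=4, B=5, C=3, D=2, E=0, F=11, G=0, H=0)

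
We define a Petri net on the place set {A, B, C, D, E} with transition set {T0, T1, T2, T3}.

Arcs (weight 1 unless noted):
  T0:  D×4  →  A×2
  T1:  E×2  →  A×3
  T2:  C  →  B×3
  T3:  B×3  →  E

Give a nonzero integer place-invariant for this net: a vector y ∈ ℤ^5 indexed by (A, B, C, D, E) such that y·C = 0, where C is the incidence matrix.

y = (A:2, B:1, C:3, D:1, E:3)

Incidence matrix C (rows=places, cols=transitions):
       T0   T1   T2   T3
    A   2    3    0    0
    B   0    0    3   -3
    C   0    0   -1    0
    D  -4    0    0    0
    E   0   -2    0    1

Candidate y = [2, 1, 3, 1, 3]; check y·C column-wise:
  col T0: 2·2 + 1·0 + 3·0 + 1·-4 + 3·0 = 0
  col T1: 2·3 + 1·0 + 3·0 + 1·0 + 3·-2 = 0
  col T2: 2·0 + 1·3 + 3·-1 + 1·0 + 3·0 = 0
  col T3: 2·0 + 1·-3 + 3·0 + 1·0 + 3·1 = 0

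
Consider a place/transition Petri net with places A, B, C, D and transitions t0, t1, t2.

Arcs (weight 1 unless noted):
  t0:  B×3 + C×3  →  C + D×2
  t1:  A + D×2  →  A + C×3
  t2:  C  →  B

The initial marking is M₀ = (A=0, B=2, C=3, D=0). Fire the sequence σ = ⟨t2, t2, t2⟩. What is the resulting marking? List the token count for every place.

step 1: fire t2:  (A=0, B=2, C=3, D=0) → (A=0, B=3, C=2, D=0)
step 2: fire t2:  (A=0, B=3, C=2, D=0) → (A=0, B=4, C=1, D=0)
step 3: fire t2:  (A=0, B=4, C=1, D=0) → (A=0, B=5, C=0, D=0)

(A=0, B=5, C=0, D=0)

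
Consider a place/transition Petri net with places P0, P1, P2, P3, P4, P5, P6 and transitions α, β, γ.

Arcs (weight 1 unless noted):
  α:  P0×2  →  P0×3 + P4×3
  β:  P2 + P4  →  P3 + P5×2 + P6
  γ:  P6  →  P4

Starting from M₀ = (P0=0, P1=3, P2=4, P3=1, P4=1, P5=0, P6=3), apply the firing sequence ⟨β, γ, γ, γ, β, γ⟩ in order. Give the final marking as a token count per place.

(P0=0, P1=3, P2=2, P3=3, P4=3, P5=4, P6=1)

step 1: fire β:  (P0=0, P1=3, P2=4, P3=1, P4=1, P5=0, P6=3) → (P0=0, P1=3, P2=3, P3=2, P4=0, P5=2, P6=4)
step 2: fire γ:  (P0=0, P1=3, P2=3, P3=2, P4=0, P5=2, P6=4) → (P0=0, P1=3, P2=3, P3=2, P4=1, P5=2, P6=3)
step 3: fire γ:  (P0=0, P1=3, P2=3, P3=2, P4=1, P5=2, P6=3) → (P0=0, P1=3, P2=3, P3=2, P4=2, P5=2, P6=2)
step 4: fire γ:  (P0=0, P1=3, P2=3, P3=2, P4=2, P5=2, P6=2) → (P0=0, P1=3, P2=3, P3=2, P4=3, P5=2, P6=1)
step 5: fire β:  (P0=0, P1=3, P2=3, P3=2, P4=3, P5=2, P6=1) → (P0=0, P1=3, P2=2, P3=3, P4=2, P5=4, P6=2)
step 6: fire γ:  (P0=0, P1=3, P2=2, P3=3, P4=2, P5=4, P6=2) → (P0=0, P1=3, P2=2, P3=3, P4=3, P5=4, P6=1)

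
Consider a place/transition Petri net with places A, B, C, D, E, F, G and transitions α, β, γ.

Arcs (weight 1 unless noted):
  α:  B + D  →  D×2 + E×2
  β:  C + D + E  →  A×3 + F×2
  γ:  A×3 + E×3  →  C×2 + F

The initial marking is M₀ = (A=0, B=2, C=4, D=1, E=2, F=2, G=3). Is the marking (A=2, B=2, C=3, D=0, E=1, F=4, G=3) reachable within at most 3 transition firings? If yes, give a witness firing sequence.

NO — not reachable within 3 firings

depth 0: 1 marking
depth 1: 3 markings reached so far
depth 2: 5 markings reached so far
depth 3: 8 markings reached so far
target is not among the 8 markings reachable within 3 steps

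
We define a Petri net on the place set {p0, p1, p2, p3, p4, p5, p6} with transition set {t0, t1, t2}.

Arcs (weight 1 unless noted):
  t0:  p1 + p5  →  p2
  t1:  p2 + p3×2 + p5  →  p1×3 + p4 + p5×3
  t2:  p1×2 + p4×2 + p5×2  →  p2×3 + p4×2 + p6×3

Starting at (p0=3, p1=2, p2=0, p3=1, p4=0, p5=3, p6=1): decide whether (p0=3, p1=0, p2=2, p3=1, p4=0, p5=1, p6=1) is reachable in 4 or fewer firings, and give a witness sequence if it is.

YES — reachable via ⟨t0, t0⟩ (2 firings)

step 1: fire t0:  (p0=3, p1=2, p2=0, p3=1, p4=0, p5=3, p6=1) → (p0=3, p1=1, p2=1, p3=1, p4=0, p5=2, p6=1)
step 2: fire t0:  (p0=3, p1=1, p2=1, p3=1, p4=0, p5=2, p6=1) → (p0=3, p1=0, p2=2, p3=1, p4=0, p5=1, p6=1)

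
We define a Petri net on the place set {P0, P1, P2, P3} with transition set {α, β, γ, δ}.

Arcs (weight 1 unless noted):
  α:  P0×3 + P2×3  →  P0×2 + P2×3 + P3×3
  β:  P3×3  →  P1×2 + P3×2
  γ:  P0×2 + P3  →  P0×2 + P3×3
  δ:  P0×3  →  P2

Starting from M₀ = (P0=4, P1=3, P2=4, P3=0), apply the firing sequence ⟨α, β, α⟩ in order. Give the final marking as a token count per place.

(P0=2, P1=5, P2=4, P3=5)

step 1: fire α:  (P0=4, P1=3, P2=4, P3=0) → (P0=3, P1=3, P2=4, P3=3)
step 2: fire β:  (P0=3, P1=3, P2=4, P3=3) → (P0=3, P1=5, P2=4, P3=2)
step 3: fire α:  (P0=3, P1=5, P2=4, P3=2) → (P0=2, P1=5, P2=4, P3=5)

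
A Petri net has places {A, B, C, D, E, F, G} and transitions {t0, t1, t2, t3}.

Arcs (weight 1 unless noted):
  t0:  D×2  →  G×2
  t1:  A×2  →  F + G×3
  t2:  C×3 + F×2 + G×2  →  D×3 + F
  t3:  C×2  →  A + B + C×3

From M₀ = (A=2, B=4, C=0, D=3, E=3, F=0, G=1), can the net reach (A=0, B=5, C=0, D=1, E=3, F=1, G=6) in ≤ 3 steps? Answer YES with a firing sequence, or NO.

depth 0: 1 marking
depth 1: 3 markings reached so far
depth 2: 4 markings reached so far
depth 3: 4 markings reached so far
(frontier empty at depth 3; search complete)
target is not among the 4 markings reachable within 3 steps

NO — not reachable within 3 firings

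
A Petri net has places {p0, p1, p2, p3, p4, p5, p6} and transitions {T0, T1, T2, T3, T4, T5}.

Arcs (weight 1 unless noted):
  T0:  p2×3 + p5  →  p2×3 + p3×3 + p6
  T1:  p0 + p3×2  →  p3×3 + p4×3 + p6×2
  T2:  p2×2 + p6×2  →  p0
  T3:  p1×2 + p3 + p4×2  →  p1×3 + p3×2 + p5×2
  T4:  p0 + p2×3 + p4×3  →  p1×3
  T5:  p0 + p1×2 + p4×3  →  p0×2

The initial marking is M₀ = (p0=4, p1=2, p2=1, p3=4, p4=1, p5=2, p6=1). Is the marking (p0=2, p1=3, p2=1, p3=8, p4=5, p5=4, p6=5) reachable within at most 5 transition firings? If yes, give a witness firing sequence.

depth 0: 1 marking
depth 1: 2 markings reached so far
depth 2: 5 markings reached so far
depth 3: 9 markings reached so far
depth 4: 14 markings reached so far
depth 5: 20 markings reached so far
target is not among the 20 markings reachable within 5 steps

NO — not reachable within 5 firings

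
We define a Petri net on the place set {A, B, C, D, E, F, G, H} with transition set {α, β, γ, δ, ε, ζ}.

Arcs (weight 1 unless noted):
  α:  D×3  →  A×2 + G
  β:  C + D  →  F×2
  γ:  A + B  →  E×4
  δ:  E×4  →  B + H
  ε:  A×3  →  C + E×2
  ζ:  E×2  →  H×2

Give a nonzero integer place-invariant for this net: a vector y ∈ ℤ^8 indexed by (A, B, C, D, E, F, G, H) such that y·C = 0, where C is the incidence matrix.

y = (A:0, B:0, C:0, D:2, E:0, F:1, G:6, H:0)

Incidence matrix C (rows=places, cols=transitions):
        α    β    γ    δ    ε    ζ
    A   2    0   -1    0   -3    0
    B   0    0   -1    1    0    0
    C   0   -1    0    0    1    0
    D  -3   -1    0    0    0    0
    E   0    0    4   -4    2   -2
    F   0    2    0    0    0    0
    G   1    0    0    0    0    0
    H   0    0    0    1    0    2

Candidate y = [0, 0, 0, 2, 0, 1, 6, 0]; check y·C column-wise:
  col α: 0·2 + 2·-3 + 1·0 + 6·1 = 0
  col β: 0·-1 + 2·-1 + 1·2 + 6·0 = 0
  col γ: 0·-1 + 0·-1 + 2·0 + 0·4 + 1·0 + 6·0 = 0
  col δ: 0·1 + 2·0 + 0·-4 + 1·0 + 6·0 + 0·1 = 0
  col ε: 0·-3 + 0·1 + 2·0 + 0·2 + 1·0 + 6·0 = 0
  col ζ: 2·0 + 0·-2 + 1·0 + 6·0 + 0·2 = 0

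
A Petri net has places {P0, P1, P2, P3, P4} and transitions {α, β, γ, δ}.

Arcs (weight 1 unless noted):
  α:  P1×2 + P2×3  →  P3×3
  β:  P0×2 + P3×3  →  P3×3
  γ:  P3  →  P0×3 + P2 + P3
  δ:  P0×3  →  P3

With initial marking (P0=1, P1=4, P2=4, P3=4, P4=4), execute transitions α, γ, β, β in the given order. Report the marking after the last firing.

step 1: fire α:  (P0=1, P1=4, P2=4, P3=4, P4=4) → (P0=1, P1=2, P2=1, P3=7, P4=4)
step 2: fire γ:  (P0=1, P1=2, P2=1, P3=7, P4=4) → (P0=4, P1=2, P2=2, P3=7, P4=4)
step 3: fire β:  (P0=4, P1=2, P2=2, P3=7, P4=4) → (P0=2, P1=2, P2=2, P3=7, P4=4)
step 4: fire β:  (P0=2, P1=2, P2=2, P3=7, P4=4) → (P0=0, P1=2, P2=2, P3=7, P4=4)

(P0=0, P1=2, P2=2, P3=7, P4=4)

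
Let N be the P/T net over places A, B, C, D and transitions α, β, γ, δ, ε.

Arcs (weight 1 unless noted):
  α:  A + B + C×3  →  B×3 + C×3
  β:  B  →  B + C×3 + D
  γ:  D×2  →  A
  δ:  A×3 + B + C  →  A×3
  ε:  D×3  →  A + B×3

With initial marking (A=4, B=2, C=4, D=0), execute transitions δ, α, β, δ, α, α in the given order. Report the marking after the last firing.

(A=1, B=6, C=5, D=1)

step 1: fire δ:  (A=4, B=2, C=4, D=0) → (A=4, B=1, C=3, D=0)
step 2: fire α:  (A=4, B=1, C=3, D=0) → (A=3, B=3, C=3, D=0)
step 3: fire β:  (A=3, B=3, C=3, D=0) → (A=3, B=3, C=6, D=1)
step 4: fire δ:  (A=3, B=3, C=6, D=1) → (A=3, B=2, C=5, D=1)
step 5: fire α:  (A=3, B=2, C=5, D=1) → (A=2, B=4, C=5, D=1)
step 6: fire α:  (A=2, B=4, C=5, D=1) → (A=1, B=6, C=5, D=1)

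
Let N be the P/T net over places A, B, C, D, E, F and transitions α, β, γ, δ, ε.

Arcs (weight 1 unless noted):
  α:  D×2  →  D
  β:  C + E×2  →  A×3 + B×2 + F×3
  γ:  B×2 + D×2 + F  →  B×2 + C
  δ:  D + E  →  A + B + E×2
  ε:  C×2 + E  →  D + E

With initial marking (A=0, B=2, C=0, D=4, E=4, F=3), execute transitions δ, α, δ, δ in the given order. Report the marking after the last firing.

step 1: fire δ:  (A=0, B=2, C=0, D=4, E=4, F=3) → (A=1, B=3, C=0, D=3, E=5, F=3)
step 2: fire α:  (A=1, B=3, C=0, D=3, E=5, F=3) → (A=1, B=3, C=0, D=2, E=5, F=3)
step 3: fire δ:  (A=1, B=3, C=0, D=2, E=5, F=3) → (A=2, B=4, C=0, D=1, E=6, F=3)
step 4: fire δ:  (A=2, B=4, C=0, D=1, E=6, F=3) → (A=3, B=5, C=0, D=0, E=7, F=3)

(A=3, B=5, C=0, D=0, E=7, F=3)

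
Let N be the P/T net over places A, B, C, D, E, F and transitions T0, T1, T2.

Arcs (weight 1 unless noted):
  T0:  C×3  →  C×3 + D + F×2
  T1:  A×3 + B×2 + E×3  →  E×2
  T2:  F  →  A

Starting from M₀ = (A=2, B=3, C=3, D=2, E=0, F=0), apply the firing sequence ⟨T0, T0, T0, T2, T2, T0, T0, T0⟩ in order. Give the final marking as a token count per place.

(A=4, B=3, C=3, D=8, E=0, F=10)

step 1: fire T0:  (A=2, B=3, C=3, D=2, E=0, F=0) → (A=2, B=3, C=3, D=3, E=0, F=2)
step 2: fire T0:  (A=2, B=3, C=3, D=3, E=0, F=2) → (A=2, B=3, C=3, D=4, E=0, F=4)
step 3: fire T0:  (A=2, B=3, C=3, D=4, E=0, F=4) → (A=2, B=3, C=3, D=5, E=0, F=6)
step 4: fire T2:  (A=2, B=3, C=3, D=5, E=0, F=6) → (A=3, B=3, C=3, D=5, E=0, F=5)
step 5: fire T2:  (A=3, B=3, C=3, D=5, E=0, F=5) → (A=4, B=3, C=3, D=5, E=0, F=4)
step 6: fire T0:  (A=4, B=3, C=3, D=5, E=0, F=4) → (A=4, B=3, C=3, D=6, E=0, F=6)
step 7: fire T0:  (A=4, B=3, C=3, D=6, E=0, F=6) → (A=4, B=3, C=3, D=7, E=0, F=8)
step 8: fire T0:  (A=4, B=3, C=3, D=7, E=0, F=8) → (A=4, B=3, C=3, D=8, E=0, F=10)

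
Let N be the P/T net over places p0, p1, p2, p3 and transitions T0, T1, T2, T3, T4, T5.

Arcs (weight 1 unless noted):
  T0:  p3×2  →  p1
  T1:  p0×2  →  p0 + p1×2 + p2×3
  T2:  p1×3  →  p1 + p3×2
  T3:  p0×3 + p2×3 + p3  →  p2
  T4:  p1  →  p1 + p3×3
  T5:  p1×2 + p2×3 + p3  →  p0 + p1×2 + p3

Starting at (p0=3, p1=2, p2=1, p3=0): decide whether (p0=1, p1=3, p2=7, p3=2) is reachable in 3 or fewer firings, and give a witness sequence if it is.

depth 0: 1 marking
depth 1: 3 markings reached so far
depth 2: 8 markings reached so far
depth 3: 19 markings reached so far
target is not among the 19 markings reachable within 3 steps

NO — not reachable within 3 firings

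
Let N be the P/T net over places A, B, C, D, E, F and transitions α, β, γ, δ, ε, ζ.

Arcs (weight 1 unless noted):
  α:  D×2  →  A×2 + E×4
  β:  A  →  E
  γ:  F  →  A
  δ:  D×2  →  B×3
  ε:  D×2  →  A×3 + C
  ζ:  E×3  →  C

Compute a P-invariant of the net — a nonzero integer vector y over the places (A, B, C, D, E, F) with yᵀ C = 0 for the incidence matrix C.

y = (A:1, B:2, C:3, D:3, E:1, F:1)

Incidence matrix C (rows=places, cols=transitions):
        α    β    γ    δ    ε    ζ
    A   2   -1    1    0    3    0
    B   0    0    0    3    0    0
    C   0    0    0    0    1    1
    D  -2    0    0   -2   -2    0
    E   4    1    0    0    0   -3
    F   0    0   -1    0    0    0

Candidate y = [1, 2, 3, 3, 1, 1]; check y·C column-wise:
  col α: 1·2 + 2·0 + 3·0 + 3·-2 + 1·4 + 1·0 = 0
  col β: 1·-1 + 2·0 + 3·0 + 3·0 + 1·1 + 1·0 = 0
  col γ: 1·1 + 2·0 + 3·0 + 3·0 + 1·0 + 1·-1 = 0
  col δ: 1·0 + 2·3 + 3·0 + 3·-2 + 1·0 + 1·0 = 0
  col ε: 1·3 + 2·0 + 3·1 + 3·-2 + 1·0 + 1·0 = 0
  col ζ: 1·0 + 2·0 + 3·1 + 3·0 + 1·-3 + 1·0 = 0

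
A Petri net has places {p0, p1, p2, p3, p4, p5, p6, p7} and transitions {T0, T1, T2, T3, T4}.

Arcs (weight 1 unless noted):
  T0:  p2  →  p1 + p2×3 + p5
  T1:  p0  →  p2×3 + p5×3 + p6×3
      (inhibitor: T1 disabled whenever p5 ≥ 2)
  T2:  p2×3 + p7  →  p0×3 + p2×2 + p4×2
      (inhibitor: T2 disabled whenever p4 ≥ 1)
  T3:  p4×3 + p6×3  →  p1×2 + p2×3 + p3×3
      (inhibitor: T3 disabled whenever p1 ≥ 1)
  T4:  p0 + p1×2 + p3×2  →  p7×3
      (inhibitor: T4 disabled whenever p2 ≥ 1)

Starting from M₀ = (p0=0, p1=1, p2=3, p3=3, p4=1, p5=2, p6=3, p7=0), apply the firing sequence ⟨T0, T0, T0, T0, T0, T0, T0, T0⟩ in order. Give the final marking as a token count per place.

step 1: fire T0:  (p0=0, p1=1, p2=3, p3=3, p4=1, p5=2, p6=3, p7=0) → (p0=0, p1=2, p2=5, p3=3, p4=1, p5=3, p6=3, p7=0)
step 2: fire T0:  (p0=0, p1=2, p2=5, p3=3, p4=1, p5=3, p6=3, p7=0) → (p0=0, p1=3, p2=7, p3=3, p4=1, p5=4, p6=3, p7=0)
step 3: fire T0:  (p0=0, p1=3, p2=7, p3=3, p4=1, p5=4, p6=3, p7=0) → (p0=0, p1=4, p2=9, p3=3, p4=1, p5=5, p6=3, p7=0)
step 4: fire T0:  (p0=0, p1=4, p2=9, p3=3, p4=1, p5=5, p6=3, p7=0) → (p0=0, p1=5, p2=11, p3=3, p4=1, p5=6, p6=3, p7=0)
step 5: fire T0:  (p0=0, p1=5, p2=11, p3=3, p4=1, p5=6, p6=3, p7=0) → (p0=0, p1=6, p2=13, p3=3, p4=1, p5=7, p6=3, p7=0)
step 6: fire T0:  (p0=0, p1=6, p2=13, p3=3, p4=1, p5=7, p6=3, p7=0) → (p0=0, p1=7, p2=15, p3=3, p4=1, p5=8, p6=3, p7=0)
step 7: fire T0:  (p0=0, p1=7, p2=15, p3=3, p4=1, p5=8, p6=3, p7=0) → (p0=0, p1=8, p2=17, p3=3, p4=1, p5=9, p6=3, p7=0)
step 8: fire T0:  (p0=0, p1=8, p2=17, p3=3, p4=1, p5=9, p6=3, p7=0) → (p0=0, p1=9, p2=19, p3=3, p4=1, p5=10, p6=3, p7=0)

(p0=0, p1=9, p2=19, p3=3, p4=1, p5=10, p6=3, p7=0)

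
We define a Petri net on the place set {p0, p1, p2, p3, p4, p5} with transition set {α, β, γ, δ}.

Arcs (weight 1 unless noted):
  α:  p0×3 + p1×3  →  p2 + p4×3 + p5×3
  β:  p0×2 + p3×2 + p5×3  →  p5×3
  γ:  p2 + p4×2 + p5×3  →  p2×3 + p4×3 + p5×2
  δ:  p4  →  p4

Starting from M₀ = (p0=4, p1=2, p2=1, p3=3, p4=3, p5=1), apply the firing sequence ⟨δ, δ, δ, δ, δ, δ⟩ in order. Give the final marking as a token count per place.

(p0=4, p1=2, p2=1, p3=3, p4=3, p5=1)

step 1: fire δ:  (p0=4, p1=2, p2=1, p3=3, p4=3, p5=1) → (p0=4, p1=2, p2=1, p3=3, p4=3, p5=1)
step 2: fire δ:  (p0=4, p1=2, p2=1, p3=3, p4=3, p5=1) → (p0=4, p1=2, p2=1, p3=3, p4=3, p5=1)
step 3: fire δ:  (p0=4, p1=2, p2=1, p3=3, p4=3, p5=1) → (p0=4, p1=2, p2=1, p3=3, p4=3, p5=1)
step 4: fire δ:  (p0=4, p1=2, p2=1, p3=3, p4=3, p5=1) → (p0=4, p1=2, p2=1, p3=3, p4=3, p5=1)
step 5: fire δ:  (p0=4, p1=2, p2=1, p3=3, p4=3, p5=1) → (p0=4, p1=2, p2=1, p3=3, p4=3, p5=1)
step 6: fire δ:  (p0=4, p1=2, p2=1, p3=3, p4=3, p5=1) → (p0=4, p1=2, p2=1, p3=3, p4=3, p5=1)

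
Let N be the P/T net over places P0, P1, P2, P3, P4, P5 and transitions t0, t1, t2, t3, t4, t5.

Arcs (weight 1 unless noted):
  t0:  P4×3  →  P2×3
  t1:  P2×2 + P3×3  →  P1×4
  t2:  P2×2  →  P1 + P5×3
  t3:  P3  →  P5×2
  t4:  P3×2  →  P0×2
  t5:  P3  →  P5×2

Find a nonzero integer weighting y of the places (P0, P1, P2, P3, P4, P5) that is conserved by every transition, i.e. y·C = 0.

y = (P0:2, P1:3, P2:3, P3:2, P4:3, P5:1)

Incidence matrix C (rows=places, cols=transitions):
       t0   t1   t2   t3   t4   t5
   P0   0    0    0    0    2    0
   P1   0    4    1    0    0    0
   P2   3   -2   -2    0    0    0
   P3   0   -3    0   -1   -2   -1
   P4  -3    0    0    0    0    0
   P5   0    0    3    2    0    2

Candidate y = [2, 3, 3, 2, 3, 1]; check y·C column-wise:
  col t0: 2·0 + 3·0 + 3·3 + 2·0 + 3·-3 + 1·0 = 0
  col t1: 2·0 + 3·4 + 3·-2 + 2·-3 + 3·0 + 1·0 = 0
  col t2: 2·0 + 3·1 + 3·-2 + 2·0 + 3·0 + 1·3 = 0
  col t3: 2·0 + 3·0 + 3·0 + 2·-1 + 3·0 + 1·2 = 0
  col t4: 2·2 + 3·0 + 3·0 + 2·-2 + 3·0 + 1·0 = 0
  col t5: 2·0 + 3·0 + 3·0 + 2·-1 + 3·0 + 1·2 = 0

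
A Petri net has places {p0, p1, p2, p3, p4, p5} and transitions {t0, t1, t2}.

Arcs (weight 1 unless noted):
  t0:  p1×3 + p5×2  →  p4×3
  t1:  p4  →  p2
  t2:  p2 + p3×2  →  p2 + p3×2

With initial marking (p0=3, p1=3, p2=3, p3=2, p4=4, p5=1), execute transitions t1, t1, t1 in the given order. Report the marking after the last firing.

(p0=3, p1=3, p2=6, p3=2, p4=1, p5=1)

step 1: fire t1:  (p0=3, p1=3, p2=3, p3=2, p4=4, p5=1) → (p0=3, p1=3, p2=4, p3=2, p4=3, p5=1)
step 2: fire t1:  (p0=3, p1=3, p2=4, p3=2, p4=3, p5=1) → (p0=3, p1=3, p2=5, p3=2, p4=2, p5=1)
step 3: fire t1:  (p0=3, p1=3, p2=5, p3=2, p4=2, p5=1) → (p0=3, p1=3, p2=6, p3=2, p4=1, p5=1)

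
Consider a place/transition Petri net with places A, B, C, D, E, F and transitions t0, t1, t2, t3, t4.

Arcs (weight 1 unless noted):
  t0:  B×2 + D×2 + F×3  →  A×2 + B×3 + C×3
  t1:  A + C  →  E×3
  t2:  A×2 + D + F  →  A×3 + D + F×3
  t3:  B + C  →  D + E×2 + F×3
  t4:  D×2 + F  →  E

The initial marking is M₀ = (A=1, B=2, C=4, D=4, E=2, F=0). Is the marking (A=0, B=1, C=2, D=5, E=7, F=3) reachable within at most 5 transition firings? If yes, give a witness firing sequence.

YES — reachable via ⟨t1, t3⟩ (2 firings)

step 1: fire t1:  (A=1, B=2, C=4, D=4, E=2, F=0) → (A=0, B=2, C=3, D=4, E=5, F=0)
step 2: fire t3:  (A=0, B=2, C=3, D=4, E=5, F=0) → (A=0, B=1, C=2, D=5, E=7, F=3)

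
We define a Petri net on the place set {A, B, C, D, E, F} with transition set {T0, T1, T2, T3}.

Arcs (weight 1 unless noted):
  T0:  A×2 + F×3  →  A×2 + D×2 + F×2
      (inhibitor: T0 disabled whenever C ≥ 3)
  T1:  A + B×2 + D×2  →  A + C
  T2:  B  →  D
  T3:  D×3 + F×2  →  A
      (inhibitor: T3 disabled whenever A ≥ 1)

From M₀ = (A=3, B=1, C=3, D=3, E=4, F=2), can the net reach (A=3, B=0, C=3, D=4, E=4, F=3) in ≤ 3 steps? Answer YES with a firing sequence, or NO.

depth 0: 1 marking
depth 1: 2 markings reached so far
depth 2: 2 markings reached so far
(frontier empty at depth 2; search complete)
target is not among the 2 markings reachable within 3 steps

NO — not reachable within 3 firings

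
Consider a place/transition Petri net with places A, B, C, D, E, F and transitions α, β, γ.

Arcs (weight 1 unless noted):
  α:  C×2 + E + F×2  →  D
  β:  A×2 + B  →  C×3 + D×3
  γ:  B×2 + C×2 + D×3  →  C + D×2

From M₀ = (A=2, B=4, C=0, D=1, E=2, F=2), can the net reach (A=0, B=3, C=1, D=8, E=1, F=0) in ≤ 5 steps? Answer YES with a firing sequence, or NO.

depth 0: 1 marking
depth 1: 2 markings reached so far
depth 2: 4 markings reached so far
depth 3: 5 markings reached so far
depth 4: 5 markings reached so far
(frontier empty at depth 4; search complete)
target is not among the 5 markings reachable within 5 steps

NO — not reachable within 5 firings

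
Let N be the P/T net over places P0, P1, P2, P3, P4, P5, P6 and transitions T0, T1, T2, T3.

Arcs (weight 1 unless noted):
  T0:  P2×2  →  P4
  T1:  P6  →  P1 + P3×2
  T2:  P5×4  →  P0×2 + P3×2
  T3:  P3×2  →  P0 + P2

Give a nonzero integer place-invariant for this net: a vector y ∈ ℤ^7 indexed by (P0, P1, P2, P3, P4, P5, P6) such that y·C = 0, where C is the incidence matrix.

y = (P0:1, P1:2, P2:-3, P3:-1, P4:-6, P5:0, P6:0)

Incidence matrix C (rows=places, cols=transitions):
       T0   T1   T2   T3
   P0   0    0    2    1
   P1   0    1    0    0
   P2  -2    0    0    1
   P3   0    2    2   -2
   P4   1    0    0    0
   P5   0    0   -4    0
   P6   0   -1    0    0

Candidate y = [1, 2, -3, -1, -6, 0, 0]; check y·C column-wise:
  col T0: 1·0 + 2·0 + -3·-2 + -1·0 + -6·1 = 0
  col T1: 1·0 + 2·1 + -3·0 + -1·2 + -6·0 + 0·-1 = 0
  col T2: 1·2 + 2·0 + -3·0 + -1·2 + -6·0 + 0·-4 = 0
  col T3: 1·1 + 2·0 + -3·1 + -1·-2 + -6·0 = 0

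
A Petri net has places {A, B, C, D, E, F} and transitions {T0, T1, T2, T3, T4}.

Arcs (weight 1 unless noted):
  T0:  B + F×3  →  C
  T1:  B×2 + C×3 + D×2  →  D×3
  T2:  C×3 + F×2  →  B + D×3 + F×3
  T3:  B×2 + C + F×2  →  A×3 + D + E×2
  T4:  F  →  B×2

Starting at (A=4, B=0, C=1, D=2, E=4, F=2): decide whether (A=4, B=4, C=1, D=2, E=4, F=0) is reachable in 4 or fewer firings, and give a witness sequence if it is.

step 1: fire T4:  (A=4, B=0, C=1, D=2, E=4, F=2) → (A=4, B=2, C=1, D=2, E=4, F=1)
step 2: fire T4:  (A=4, B=2, C=1, D=2, E=4, F=1) → (A=4, B=4, C=1, D=2, E=4, F=0)

YES — reachable via ⟨T4, T4⟩ (2 firings)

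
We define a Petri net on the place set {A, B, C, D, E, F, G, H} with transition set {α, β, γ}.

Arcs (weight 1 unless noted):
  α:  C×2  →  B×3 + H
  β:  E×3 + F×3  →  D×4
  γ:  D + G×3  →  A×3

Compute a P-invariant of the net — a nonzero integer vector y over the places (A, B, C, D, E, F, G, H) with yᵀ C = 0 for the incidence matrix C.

y = (A:0, B:2, C:3, D:0, E:0, F:0, G:0, H:0)

Incidence matrix C (rows=places, cols=transitions):
        α    β    γ
    A   0    0    3
    B   3    0    0
    C  -2    0    0
    D   0    4   -1
    E   0   -3    0
    F   0   -3    0
    G   0    0   -3
    H   1    0    0

Candidate y = [0, 2, 3, 0, 0, 0, 0, 0]; check y·C column-wise:
  col α: 2·3 + 3·-2 + 0·1 = 0
  col β: 2·0 + 3·0 + 0·4 + 0·-3 + 0·-3 = 0
  col γ: 0·3 + 2·0 + 3·0 + 0·-1 + 0·-3 = 0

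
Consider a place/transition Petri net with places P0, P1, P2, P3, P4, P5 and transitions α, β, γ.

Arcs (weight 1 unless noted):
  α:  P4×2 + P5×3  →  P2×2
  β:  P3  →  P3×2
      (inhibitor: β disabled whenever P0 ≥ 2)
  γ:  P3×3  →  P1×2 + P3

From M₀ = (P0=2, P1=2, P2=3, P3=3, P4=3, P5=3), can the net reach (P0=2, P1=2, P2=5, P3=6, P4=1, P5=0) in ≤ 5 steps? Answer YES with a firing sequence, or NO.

depth 0: 1 marking
depth 1: 3 markings reached so far
depth 2: 4 markings reached so far
depth 3: 4 markings reached so far
(frontier empty at depth 3; search complete)
target is not among the 4 markings reachable within 5 steps

NO — not reachable within 5 firings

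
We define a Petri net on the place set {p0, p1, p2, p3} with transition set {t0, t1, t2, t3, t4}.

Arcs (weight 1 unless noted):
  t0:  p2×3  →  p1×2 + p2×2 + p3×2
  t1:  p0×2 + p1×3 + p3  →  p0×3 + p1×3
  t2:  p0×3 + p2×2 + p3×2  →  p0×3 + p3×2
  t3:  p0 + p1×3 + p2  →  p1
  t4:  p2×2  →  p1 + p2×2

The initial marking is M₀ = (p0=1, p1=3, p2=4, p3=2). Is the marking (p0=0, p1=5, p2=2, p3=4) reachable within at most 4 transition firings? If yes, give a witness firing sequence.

YES — reachable via ⟨t0, t3, t4, t4⟩ (4 firings)

step 1: fire t0:  (p0=1, p1=3, p2=4, p3=2) → (p0=1, p1=5, p2=3, p3=4)
step 2: fire t3:  (p0=1, p1=5, p2=3, p3=4) → (p0=0, p1=3, p2=2, p3=4)
step 3: fire t4:  (p0=0, p1=3, p2=2, p3=4) → (p0=0, p1=4, p2=2, p3=4)
step 4: fire t4:  (p0=0, p1=4, p2=2, p3=4) → (p0=0, p1=5, p2=2, p3=4)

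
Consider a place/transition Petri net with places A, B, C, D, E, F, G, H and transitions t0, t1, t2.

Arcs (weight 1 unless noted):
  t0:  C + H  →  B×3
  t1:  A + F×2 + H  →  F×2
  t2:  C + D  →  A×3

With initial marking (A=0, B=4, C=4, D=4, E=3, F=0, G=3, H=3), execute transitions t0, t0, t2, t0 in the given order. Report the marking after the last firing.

(A=3, B=13, C=0, D=3, E=3, F=0, G=3, H=0)

step 1: fire t0:  (A=0, B=4, C=4, D=4, E=3, F=0, G=3, H=3) → (A=0, B=7, C=3, D=4, E=3, F=0, G=3, H=2)
step 2: fire t0:  (A=0, B=7, C=3, D=4, E=3, F=0, G=3, H=2) → (A=0, B=10, C=2, D=4, E=3, F=0, G=3, H=1)
step 3: fire t2:  (A=0, B=10, C=2, D=4, E=3, F=0, G=3, H=1) → (A=3, B=10, C=1, D=3, E=3, F=0, G=3, H=1)
step 4: fire t0:  (A=3, B=10, C=1, D=3, E=3, F=0, G=3, H=1) → (A=3, B=13, C=0, D=3, E=3, F=0, G=3, H=0)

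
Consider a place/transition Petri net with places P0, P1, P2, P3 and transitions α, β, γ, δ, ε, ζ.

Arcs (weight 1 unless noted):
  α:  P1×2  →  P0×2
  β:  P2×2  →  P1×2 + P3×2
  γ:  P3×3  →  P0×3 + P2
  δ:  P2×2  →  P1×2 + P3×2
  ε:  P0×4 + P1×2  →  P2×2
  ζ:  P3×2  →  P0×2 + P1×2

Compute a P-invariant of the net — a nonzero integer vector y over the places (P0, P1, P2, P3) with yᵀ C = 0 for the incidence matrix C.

Incidence matrix C (rows=places, cols=transitions):
        α    β    γ    δ    ε    ζ
   P0   2    0    3    0   -4    2
   P1  -2    2    0    2   -2    2
   P2   0   -2    1   -2    2    0
   P3   0    2   -3    2    0   -2

Candidate y = [1, 1, 3, 2]; check y·C column-wise:
  col α: 1·2 + 1·-2 + 3·0 + 2·0 = 0
  col β: 1·0 + 1·2 + 3·-2 + 2·2 = 0
  col γ: 1·3 + 1·0 + 3·1 + 2·-3 = 0
  col δ: 1·0 + 1·2 + 3·-2 + 2·2 = 0
  col ε: 1·-4 + 1·-2 + 3·2 + 2·0 = 0
  col ζ: 1·2 + 1·2 + 3·0 + 2·-2 = 0

y = (P0:1, P1:1, P2:3, P3:2)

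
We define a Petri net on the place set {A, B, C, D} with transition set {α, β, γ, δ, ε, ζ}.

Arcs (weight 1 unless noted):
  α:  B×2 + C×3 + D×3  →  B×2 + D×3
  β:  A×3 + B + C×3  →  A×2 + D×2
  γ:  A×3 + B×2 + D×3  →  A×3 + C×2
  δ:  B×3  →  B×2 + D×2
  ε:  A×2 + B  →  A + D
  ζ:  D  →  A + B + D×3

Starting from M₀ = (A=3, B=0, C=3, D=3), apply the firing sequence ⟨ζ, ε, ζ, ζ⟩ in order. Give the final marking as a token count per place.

(A=5, B=2, C=3, D=10)

step 1: fire ζ:  (A=3, B=0, C=3, D=3) → (A=4, B=1, C=3, D=5)
step 2: fire ε:  (A=4, B=1, C=3, D=5) → (A=3, B=0, C=3, D=6)
step 3: fire ζ:  (A=3, B=0, C=3, D=6) → (A=4, B=1, C=3, D=8)
step 4: fire ζ:  (A=4, B=1, C=3, D=8) → (A=5, B=2, C=3, D=10)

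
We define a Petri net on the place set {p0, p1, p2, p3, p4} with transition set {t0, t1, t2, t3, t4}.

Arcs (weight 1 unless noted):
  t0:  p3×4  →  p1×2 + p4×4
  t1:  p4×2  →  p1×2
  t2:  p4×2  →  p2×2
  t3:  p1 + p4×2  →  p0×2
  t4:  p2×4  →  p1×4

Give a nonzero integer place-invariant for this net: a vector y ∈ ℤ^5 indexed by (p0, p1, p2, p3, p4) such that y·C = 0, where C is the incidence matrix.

Incidence matrix C (rows=places, cols=transitions):
       t0   t1   t2   t3   t4
   p0   0    0    0    2    0
   p1   2    2    0   -1    4
   p2   0    0    2    0   -4
   p3  -4    0    0    0    0
   p4   4   -2   -2   -2    0

Candidate y = [3, 2, 2, 3, 2]; check y·C column-wise:
  col t0: 3·0 + 2·2 + 2·0 + 3·-4 + 2·4 = 0
  col t1: 3·0 + 2·2 + 2·0 + 3·0 + 2·-2 = 0
  col t2: 3·0 + 2·0 + 2·2 + 3·0 + 2·-2 = 0
  col t3: 3·2 + 2·-1 + 2·0 + 3·0 + 2·-2 = 0
  col t4: 3·0 + 2·4 + 2·-4 + 3·0 + 2·0 = 0

y = (p0:3, p1:2, p2:2, p3:3, p4:2)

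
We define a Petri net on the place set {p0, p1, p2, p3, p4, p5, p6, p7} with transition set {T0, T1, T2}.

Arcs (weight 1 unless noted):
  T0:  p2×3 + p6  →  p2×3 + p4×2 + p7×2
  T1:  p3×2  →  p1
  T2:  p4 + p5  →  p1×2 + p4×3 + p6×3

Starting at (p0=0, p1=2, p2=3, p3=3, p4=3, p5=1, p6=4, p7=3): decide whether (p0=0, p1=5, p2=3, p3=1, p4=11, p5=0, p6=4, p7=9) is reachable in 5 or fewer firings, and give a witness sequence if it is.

step 1: fire T0:  (p0=0, p1=2, p2=3, p3=3, p4=3, p5=1, p6=4, p7=3) → (p0=0, p1=2, p2=3, p3=3, p4=5, p5=1, p6=3, p7=5)
step 2: fire T0:  (p0=0, p1=2, p2=3, p3=3, p4=5, p5=1, p6=3, p7=5) → (p0=0, p1=2, p2=3, p3=3, p4=7, p5=1, p6=2, p7=7)
step 3: fire T0:  (p0=0, p1=2, p2=3, p3=3, p4=7, p5=1, p6=2, p7=7) → (p0=0, p1=2, p2=3, p3=3, p4=9, p5=1, p6=1, p7=9)
step 4: fire T1:  (p0=0, p1=2, p2=3, p3=3, p4=9, p5=1, p6=1, p7=9) → (p0=0, p1=3, p2=3, p3=1, p4=9, p5=1, p6=1, p7=9)
step 5: fire T2:  (p0=0, p1=3, p2=3, p3=1, p4=9, p5=1, p6=1, p7=9) → (p0=0, p1=5, p2=3, p3=1, p4=11, p5=0, p6=4, p7=9)

YES — reachable via ⟨T0, T0, T0, T1, T2⟩ (5 firings)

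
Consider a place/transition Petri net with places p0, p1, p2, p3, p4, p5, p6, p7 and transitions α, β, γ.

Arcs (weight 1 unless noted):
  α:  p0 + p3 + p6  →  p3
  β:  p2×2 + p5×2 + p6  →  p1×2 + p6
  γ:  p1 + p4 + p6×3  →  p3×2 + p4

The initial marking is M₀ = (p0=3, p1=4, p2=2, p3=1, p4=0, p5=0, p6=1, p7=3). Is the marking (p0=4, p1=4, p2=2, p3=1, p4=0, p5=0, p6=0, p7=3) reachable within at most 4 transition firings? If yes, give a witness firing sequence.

depth 0: 1 marking
depth 1: 2 markings reached so far
depth 2: 2 markings reached so far
(frontier empty at depth 2; search complete)
target is not among the 2 markings reachable within 4 steps

NO — not reachable within 4 firings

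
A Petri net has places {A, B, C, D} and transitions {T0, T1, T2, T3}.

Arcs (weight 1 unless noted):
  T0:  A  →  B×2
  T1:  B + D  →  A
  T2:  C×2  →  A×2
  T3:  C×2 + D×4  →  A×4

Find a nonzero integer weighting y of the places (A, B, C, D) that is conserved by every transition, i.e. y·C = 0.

Incidence matrix C (rows=places, cols=transitions):
       T0   T1   T2   T3
    A  -1    1    2    4
    B   2   -1    0    0
    C   0    0   -2   -2
    D   0   -1    0   -4

Candidate y = [2, 1, 2, 1]; check y·C column-wise:
  col T0: 2·-1 + 1·2 + 2·0 + 1·0 = 0
  col T1: 2·1 + 1·-1 + 2·0 + 1·-1 = 0
  col T2: 2·2 + 1·0 + 2·-2 + 1·0 = 0
  col T3: 2·4 + 1·0 + 2·-2 + 1·-4 = 0

y = (A:2, B:1, C:2, D:1)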